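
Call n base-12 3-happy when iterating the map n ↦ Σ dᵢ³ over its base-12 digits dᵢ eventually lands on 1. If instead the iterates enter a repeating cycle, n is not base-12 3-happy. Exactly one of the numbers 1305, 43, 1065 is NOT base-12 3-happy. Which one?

1065

1305: 1305 → 1458 → 1217 → 762 → 368 → 736 → 190 → 1028 → 856 → 1520 → 1728 → 1  — reaches 1 (base-12 3-happy)
43: 43 → 370 → 1224 → 728 → 637 → 190 → 1028 → 856 → 1520 → 1728 → 1  — reaches 1 (base-12 3-happy)
1065: 1065 → 1136 → 1855 → 1344 → 793 → 342 → 288 → 8 → 512 → 755 → 1464 → 1008 → 343 → 415 → 1351 → 1136  — repeats 1136 (not base-12 3-happy)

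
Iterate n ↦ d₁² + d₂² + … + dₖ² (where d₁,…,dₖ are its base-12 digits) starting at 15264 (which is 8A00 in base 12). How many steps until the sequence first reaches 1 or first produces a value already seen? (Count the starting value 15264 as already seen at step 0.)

11

15264 = (8,10,0,0)_12 → 8² + 10² + 0² + 0² = 164
164 = (1,1,8)_12 → 1² + 1² + 8² = 66
66 = (5,6)_12 → 5² + 6² = 61
61 = (5,1)_12 → 5² + 1² = 26
26 = (2,2)_12 → 2² + 2² = 8
8 = (8)_12 → 8² = 64
64 = (5,4)_12 → 5² + 4² = 41
41 = (3,5)_12 → 3² + 5² = 34
34 = (2,10)_12 → 2² + 10² = 104
104 = (8,8)_12 → 8² + 8² = 128
128 = (10,8)_12 → 10² + 8² = 164  — 164 repeats.
That took 11 steps.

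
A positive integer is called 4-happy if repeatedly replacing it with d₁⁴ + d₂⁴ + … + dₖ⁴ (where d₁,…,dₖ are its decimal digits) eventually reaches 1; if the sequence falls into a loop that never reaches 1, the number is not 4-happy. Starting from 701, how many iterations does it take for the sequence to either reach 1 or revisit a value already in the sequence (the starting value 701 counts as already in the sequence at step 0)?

701 → 7⁴ + 0⁴ + 1⁴ = 2401 + 0 + 1 = 2402
2402 → 2⁴ + 4⁴ + 0⁴ + 2⁴ = 16 + 256 + 0 + 16 = 288
288 → 2⁴ + 8⁴ + 8⁴ = 16 + 4096 + 4096 = 8208
8208 → 8⁴ + 2⁴ + 0⁴ + 8⁴ = 4096 + 16 + 0 + 4096 = 8208  — 8208 repeats.
That took 4 steps.

4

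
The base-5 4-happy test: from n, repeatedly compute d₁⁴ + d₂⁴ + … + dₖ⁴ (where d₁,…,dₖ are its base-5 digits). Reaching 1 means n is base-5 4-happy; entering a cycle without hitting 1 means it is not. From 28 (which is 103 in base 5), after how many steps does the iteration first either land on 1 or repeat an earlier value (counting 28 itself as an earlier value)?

12

28 = (1,0,3)_5 → 1⁴ + 0⁴ + 3⁴ = 1 + 0 + 81 = 82
82 = (3,1,2)_5 → 3⁴ + 1⁴ + 2⁴ = 81 + 1 + 16 = 98
98 = (3,4,3)_5 → 3⁴ + 4⁴ + 3⁴ = 81 + 256 + 81 = 418
418 = (3,1,3,3)_5 → 3⁴ + 1⁴ + 3⁴ + 3⁴ = 81 + 1 + 81 + 81 = 244
244 = (1,4,3,4)_5 → 1⁴ + 4⁴ + 3⁴ + 4⁴ = 1 + 256 + 81 + 256 = 594
594 = (4,3,3,4)_5 → 4⁴ + 3⁴ + 3⁴ + 4⁴ = 256 + 81 + 81 + 256 = 674
674 = (1,0,1,4,4)_5 → 1⁴ + 0⁴ + 1⁴ + 4⁴ + 4⁴ = 1 + 0 + 1 + 256 + 256 = 514
514 = (4,0,2,4)_5 → 4⁴ + 0⁴ + 2⁴ + 4⁴ = 256 + 0 + 16 + 256 = 528
528 = (4,1,0,3)_5 → 4⁴ + 1⁴ + 0⁴ + 3⁴ = 256 + 1 + 0 + 81 = 338
338 = (2,3,2,3)_5 → 2⁴ + 3⁴ + 2⁴ + 3⁴ = 16 + 81 + 16 + 81 = 194
194 = (1,2,3,4)_5 → 1⁴ + 2⁴ + 3⁴ + 4⁴ = 1 + 16 + 81 + 256 = 354
354 = (2,4,0,4)_5 → 2⁴ + 4⁴ + 0⁴ + 4⁴ = 16 + 256 + 0 + 256 = 528  — 528 repeats.
That took 12 steps.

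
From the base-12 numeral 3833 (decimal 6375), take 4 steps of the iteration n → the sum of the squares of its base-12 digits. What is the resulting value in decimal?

6375 = (3,8,3,3)_12 → 3² + 8² + 3² + 3² = 9 + 64 + 9 + 9 = 91
91 = (7,7)_12 → 7² + 7² = 49 + 49 = 98
98 = (8,2)_12 → 8² + 2² = 64 + 4 = 68
68 = (5,8)_12 → 5² + 8² = 25 + 64 = 89

89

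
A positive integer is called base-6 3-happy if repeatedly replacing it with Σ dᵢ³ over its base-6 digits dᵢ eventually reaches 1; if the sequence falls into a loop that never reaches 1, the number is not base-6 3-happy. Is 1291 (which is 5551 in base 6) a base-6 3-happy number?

1291 = (5,5,5,1)_6 → 5³ + 5³ + 5³ + 1³ = 125 + 125 + 125 + 1 = 376
376 = (1,4,2,4)_6 → 1³ + 4³ + 2³ + 4³ = 1 + 64 + 8 + 64 = 137
137 = (3,4,5)_6 → 3³ + 4³ + 5³ = 27 + 64 + 125 = 216
216 = (1,0,0,0)_6 → 1³ + 0³ + 0³ + 0³ = 1 + 0 + 0 + 0 = 1  — reached 1.

base-6 3-happy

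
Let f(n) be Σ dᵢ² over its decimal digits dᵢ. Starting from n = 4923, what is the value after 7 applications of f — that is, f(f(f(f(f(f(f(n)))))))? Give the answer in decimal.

4923 → 4² + 9² + 2² + 3² = 110
110 → 1² + 1² + 0² = 2
2 → 2² = 4
4 → 4² = 16
16 → 1² + 6² = 37
37 → 3² + 7² = 58
58 → 5² + 8² = 89

89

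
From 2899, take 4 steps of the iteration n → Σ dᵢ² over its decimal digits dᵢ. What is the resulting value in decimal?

2899 → 2² + 8² + 9² + 9² = 4 + 64 + 81 + 81 = 230
230 → 2² + 3² + 0² = 4 + 9 + 0 = 13
13 → 1² + 3² = 1 + 9 = 10
10 → 1² + 0² = 1 + 0 = 1

1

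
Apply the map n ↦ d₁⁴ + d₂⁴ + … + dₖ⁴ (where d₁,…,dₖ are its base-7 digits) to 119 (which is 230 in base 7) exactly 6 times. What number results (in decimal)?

803

119 = (2,3,0)_7 → 2⁴ + 3⁴ + 0⁴ = 97
97 = (1,6,6)_7 → 1⁴ + 6⁴ + 6⁴ = 2593
2593 = (1,0,3,6,3)_7 → 1⁴ + 0⁴ + 3⁴ + 6⁴ + 3⁴ = 1459
1459 = (4,1,5,3)_7 → 4⁴ + 1⁴ + 5⁴ + 3⁴ = 963
963 = (2,5,4,4)_7 → 2⁴ + 5⁴ + 4⁴ + 4⁴ = 1153
1153 = (3,2,3,5)_7 → 3⁴ + 2⁴ + 3⁴ + 5⁴ = 803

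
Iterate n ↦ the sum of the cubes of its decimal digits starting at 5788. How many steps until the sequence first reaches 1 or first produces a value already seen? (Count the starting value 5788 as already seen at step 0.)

7

5788 → 5³ + 7³ + 8³ + 8³ = 125 + 343 + 512 + 512 = 1492
1492 → 1³ + 4³ + 9³ + 2³ = 1 + 64 + 729 + 8 = 802
802 → 8³ + 0³ + 2³ = 512 + 0 + 8 = 520
520 → 5³ + 2³ + 0³ = 125 + 8 + 0 = 133
133 → 1³ + 3³ + 3³ = 1 + 27 + 27 = 55
55 → 5³ + 5³ = 125 + 125 = 250
250 → 2³ + 5³ + 0³ = 8 + 125 + 0 = 133  — 133 repeats.
That took 7 steps.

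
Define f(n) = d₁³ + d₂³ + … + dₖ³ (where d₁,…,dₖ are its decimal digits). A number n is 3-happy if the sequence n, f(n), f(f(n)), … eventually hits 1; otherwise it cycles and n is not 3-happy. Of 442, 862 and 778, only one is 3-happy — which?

442: 442 → 136 → 244 → 136  — repeats 136 (not 3-happy)
862: 862 → 736 → 586 → 853 → 664 → 496 → 1009 → 730 → 370 → 370  — repeats 370 (not 3-happy)
778: 778 → 1198 → 1243 → 100 → 1  — reaches 1 (3-happy)

778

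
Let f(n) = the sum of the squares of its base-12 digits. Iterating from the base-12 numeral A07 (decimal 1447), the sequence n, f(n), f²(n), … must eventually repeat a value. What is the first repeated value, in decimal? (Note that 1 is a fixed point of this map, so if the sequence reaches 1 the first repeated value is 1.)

1447 = (10,0,7)_12 → 10² + 0² + 7² = 100 + 0 + 49 = 149
149 = (1,0,5)_12 → 1² + 0² + 5² = 1 + 0 + 25 = 26
26 = (2,2)_12 → 2² + 2² = 4 + 4 = 8
8 = (8)_12 → 8² = 64
64 = (5,4)_12 → 5² + 4² = 25 + 16 = 41
41 = (3,5)_12 → 3² + 5² = 9 + 25 = 34
34 = (2,10)_12 → 2² + 10² = 4 + 100 = 104
104 = (8,8)_12 → 8² + 8² = 64 + 64 = 128
128 = (10,8)_12 → 10² + 8² = 100 + 64 = 164
164 = (1,1,8)_12 → 1² + 1² + 8² = 1 + 1 + 64 = 66
66 = (5,6)_12 → 5² + 6² = 25 + 36 = 61
61 = (5,1)_12 → 5² + 1² = 25 + 1 = 26  — 26 already appeared earlier.

26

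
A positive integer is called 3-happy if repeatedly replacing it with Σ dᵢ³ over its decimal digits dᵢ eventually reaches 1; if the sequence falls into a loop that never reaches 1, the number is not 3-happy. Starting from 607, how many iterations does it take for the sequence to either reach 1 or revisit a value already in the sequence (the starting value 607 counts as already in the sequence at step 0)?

607 → 6³ + 0³ + 7³ = 559
559 → 5³ + 5³ + 9³ = 979
979 → 9³ + 7³ + 9³ = 1801
1801 → 1³ + 8³ + 0³ + 1³ = 514
514 → 5³ + 1³ + 4³ = 190
190 → 1³ + 9³ + 0³ = 730
730 → 7³ + 3³ + 0³ = 370
370 → 3³ + 7³ + 0³ = 370  — 370 repeats.
That took 8 steps.

8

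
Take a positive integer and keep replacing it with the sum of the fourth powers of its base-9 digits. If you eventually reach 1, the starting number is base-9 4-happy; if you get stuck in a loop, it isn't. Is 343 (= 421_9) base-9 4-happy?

343 = (4,2,1)_9 → 4⁴ + 2⁴ + 1⁴ = 273
273 = (3,3,3)_9 → 3⁴ + 3⁴ + 3⁴ = 243
243 = (3,0,0)_9 → 3⁴ + 0⁴ + 0⁴ = 81
81 = (1,0,0)_9 → 1⁴ + 0⁴ + 0⁴ = 1  — reached 1.

base-9 4-happy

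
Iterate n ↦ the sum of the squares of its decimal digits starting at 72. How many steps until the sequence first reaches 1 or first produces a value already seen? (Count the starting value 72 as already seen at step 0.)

14

72 → 53
53 → 34
34 → 25
25 → 29
29 → 85
85 → 89
89 → 145
145 → 42
42 → 20
20 → 4
4 → 16
16 → 37
37 → 58
58 → 89  — 89 repeats.
That took 14 steps.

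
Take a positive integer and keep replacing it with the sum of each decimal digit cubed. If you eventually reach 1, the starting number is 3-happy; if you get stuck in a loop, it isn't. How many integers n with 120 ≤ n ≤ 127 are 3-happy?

1

120: 120 → 9 → 729 → 1080 → 513 → 153 → 153  — not 3-happy
121: 121 → 10 → 1  — 3-happy
122: 122 → 17 → 344 → 155 → 251 → 134 → 92 → 737 → 713 → 371 → 371  — not 3-happy
123: 123 → 36 → 243 → 99 → 1458 → 702 → 351 → 153 → 153  — not 3-happy
124: 124 → 73 → 370 → 370  — not 3-happy
125: 125 → 134 → 92 → 737 → 713 → 371 → 371  — not 3-happy
126: 126 → 225 → 141 → 66 → 432 → 99 → 1458 → 702 → 351 → 153 → 153  — not 3-happy
127: 127 → 352 → 160 → 217 → 352  — not 3-happy
3-happy: 121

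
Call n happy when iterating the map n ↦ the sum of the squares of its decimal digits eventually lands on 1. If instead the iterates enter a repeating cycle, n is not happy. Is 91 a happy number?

91 → 9² + 1² = 82
82 → 8² + 2² = 68
68 → 6² + 8² = 100
100 → 1² + 0² + 0² = 1  — reached 1.

happy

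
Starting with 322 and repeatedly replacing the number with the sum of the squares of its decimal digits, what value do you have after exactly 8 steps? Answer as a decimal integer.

42

322 → 3² + 2² + 2² = 9 + 4 + 4 = 17
17 → 1² + 7² = 1 + 49 = 50
50 → 5² + 0² = 25 + 0 = 25
25 → 2² + 5² = 4 + 25 = 29
29 → 2² + 9² = 4 + 81 = 85
85 → 8² + 5² = 64 + 25 = 89
89 → 8² + 9² = 64 + 81 = 145
145 → 1² + 4² + 5² = 1 + 16 + 25 = 42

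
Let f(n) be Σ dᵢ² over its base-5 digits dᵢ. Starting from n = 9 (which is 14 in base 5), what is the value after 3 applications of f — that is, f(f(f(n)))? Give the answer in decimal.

13

9 = (1,4)_5 → 1² + 4² = 1 + 16 = 17
17 = (3,2)_5 → 3² + 2² = 9 + 4 = 13
13 = (2,3)_5 → 2² + 3² = 4 + 9 = 13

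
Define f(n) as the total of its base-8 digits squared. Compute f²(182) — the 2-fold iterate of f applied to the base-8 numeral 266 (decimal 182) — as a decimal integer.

18

182 = (2,6,6)_8 → 2² + 6² + 6² = 4 + 36 + 36 = 76
76 = (1,1,4)_8 → 1² + 1² + 4² = 1 + 1 + 16 = 18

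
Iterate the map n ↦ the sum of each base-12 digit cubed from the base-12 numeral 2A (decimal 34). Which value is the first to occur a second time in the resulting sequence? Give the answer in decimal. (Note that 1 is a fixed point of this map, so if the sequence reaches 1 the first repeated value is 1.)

34 = (2,10)_12 → 1008
1008 = (7,0,0)_12 → 343
343 = (2,4,7)_12 → 415
415 = (2,10,7)_12 → 1351
1351 = (9,4,7)_12 → 1136
1136 = (7,10,8)_12 → 1855
1855 = (1,0,10,7)_12 → 1344
1344 = (9,4,0)_12 → 793
793 = (5,6,1)_12 → 342
342 = (2,4,6)_12 → 288
288 = (2,0,0)_12 → 8
8 = (8)_12 → 512
512 = (3,6,8)_12 → 755
755 = (5,2,11)_12 → 1464
1464 = (10,2,0)_12 → 1008  — 1008 already appeared earlier.

1008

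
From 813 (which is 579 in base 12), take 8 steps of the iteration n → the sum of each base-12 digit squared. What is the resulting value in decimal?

26

813 = (5,7,9)_12 → 5² + 7² + 9² = 25 + 49 + 81 = 155
155 = (1,0,11)_12 → 1² + 0² + 11² = 1 + 0 + 121 = 122
122 = (10,2)_12 → 10² + 2² = 100 + 4 = 104
104 = (8,8)_12 → 8² + 8² = 64 + 64 = 128
128 = (10,8)_12 → 10² + 8² = 100 + 64 = 164
164 = (1,1,8)_12 → 1² + 1² + 8² = 1 + 1 + 64 = 66
66 = (5,6)_12 → 5² + 6² = 25 + 36 = 61
61 = (5,1)_12 → 5² + 1² = 25 + 1 = 26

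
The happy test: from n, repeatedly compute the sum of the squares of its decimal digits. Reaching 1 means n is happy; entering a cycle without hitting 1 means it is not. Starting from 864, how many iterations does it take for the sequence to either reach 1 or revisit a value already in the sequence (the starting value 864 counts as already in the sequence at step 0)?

12

864 → 8² + 6² + 4² = 64 + 36 + 16 = 116
116 → 1² + 1² + 6² = 1 + 1 + 36 = 38
38 → 3² + 8² = 9 + 64 = 73
73 → 7² + 3² = 49 + 9 = 58
58 → 5² + 8² = 25 + 64 = 89
89 → 8² + 9² = 64 + 81 = 145
145 → 1² + 4² + 5² = 1 + 16 + 25 = 42
42 → 4² + 2² = 16 + 4 = 20
20 → 2² + 0² = 4 + 0 = 4
4 → 4² = 16
16 → 1² + 6² = 1 + 36 = 37
37 → 3² + 7² = 9 + 49 = 58  — 58 repeats.
That took 12 steps.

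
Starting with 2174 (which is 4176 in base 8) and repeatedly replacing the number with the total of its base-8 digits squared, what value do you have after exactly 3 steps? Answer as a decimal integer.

2174 = (4,1,7,6)_8 → 4² + 1² + 7² + 6² = 102
102 = (1,4,6)_8 → 1² + 4² + 6² = 53
53 = (6,5)_8 → 6² + 5² = 61

61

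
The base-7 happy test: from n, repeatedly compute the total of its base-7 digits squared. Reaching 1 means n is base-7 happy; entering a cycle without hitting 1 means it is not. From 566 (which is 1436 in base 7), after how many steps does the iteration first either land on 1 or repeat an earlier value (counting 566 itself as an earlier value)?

6

566 = (1,4,3,6)_7 → 1² + 4² + 3² + 6² = 1 + 16 + 9 + 36 = 62
62 = (1,1,6)_7 → 1² + 1² + 6² = 1 + 1 + 36 = 38
38 = (5,3)_7 → 5² + 3² = 25 + 9 = 34
34 = (4,6)_7 → 4² + 6² = 16 + 36 = 52
52 = (1,0,3)_7 → 1² + 0² + 3² = 1 + 0 + 9 = 10
10 = (1,3)_7 → 1² + 3² = 1 + 9 = 10  — 10 repeats.
That took 6 steps.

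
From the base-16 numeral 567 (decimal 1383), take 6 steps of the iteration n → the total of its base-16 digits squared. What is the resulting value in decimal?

4

1383 = (5,6,7)_16 → 110
110 = (6,14)_16 → 232
232 = (14,8)_16 → 260
260 = (1,0,4)_16 → 17
17 = (1,1)_16 → 2
2 = (2)_16 → 4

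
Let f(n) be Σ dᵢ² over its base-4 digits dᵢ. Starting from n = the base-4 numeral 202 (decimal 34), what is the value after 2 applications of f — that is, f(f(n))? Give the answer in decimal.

4

34 = (2,0,2)_4 → 2² + 0² + 2² = 8
8 = (2,0)_4 → 2² + 0² = 4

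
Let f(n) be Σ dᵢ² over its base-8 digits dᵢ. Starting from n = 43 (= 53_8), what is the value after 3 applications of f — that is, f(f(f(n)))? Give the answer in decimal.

43 = (5,3)_8 → 5² + 3² = 25 + 9 = 34
34 = (4,2)_8 → 4² + 2² = 16 + 4 = 20
20 = (2,4)_8 → 2² + 4² = 4 + 16 = 20

20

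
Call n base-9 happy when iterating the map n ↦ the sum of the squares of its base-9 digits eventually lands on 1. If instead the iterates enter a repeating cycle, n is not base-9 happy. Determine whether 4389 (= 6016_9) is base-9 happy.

4389 = (6,0,1,6)_9 → 6² + 0² + 1² + 6² = 36 + 0 + 1 + 36 = 73
73 = (8,1)_9 → 8² + 1² = 64 + 1 = 65
65 = (7,2)_9 → 7² + 2² = 49 + 4 = 53
53 = (5,8)_9 → 5² + 8² = 25 + 64 = 89
89 = (1,0,8)_9 → 1² + 0² + 8² = 1 + 0 + 64 = 65  — 65 already seen; the sequence cycles without reaching 1.

not base-9 happy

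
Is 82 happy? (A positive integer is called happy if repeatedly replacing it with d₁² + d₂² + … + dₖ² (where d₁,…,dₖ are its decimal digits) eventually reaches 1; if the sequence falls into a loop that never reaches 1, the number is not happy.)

82 → 8² + 2² = 68
68 → 6² + 8² = 100
100 → 1² + 0² + 0² = 1  — reached 1.

happy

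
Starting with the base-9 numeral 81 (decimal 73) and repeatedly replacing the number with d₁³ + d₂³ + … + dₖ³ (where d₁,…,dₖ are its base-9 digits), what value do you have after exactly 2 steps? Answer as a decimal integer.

243

73 = (8,1)_9 → 8³ + 1³ = 513
513 = (6,3,0)_9 → 6³ + 3³ + 0³ = 243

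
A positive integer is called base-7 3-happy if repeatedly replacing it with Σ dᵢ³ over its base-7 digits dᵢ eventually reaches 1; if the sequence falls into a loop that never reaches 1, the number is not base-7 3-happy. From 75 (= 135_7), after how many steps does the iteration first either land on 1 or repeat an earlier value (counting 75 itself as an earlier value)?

75 = (1,3,5)_7 → 153
153 = (3,0,6)_7 → 243
243 = (4,6,5)_7 → 405
405 = (1,1,1,6)_7 → 219
219 = (4,3,2)_7 → 99
99 = (2,0,1)_7 → 9
9 = (1,2)_7 → 9  — 9 repeats.
That took 7 steps.

7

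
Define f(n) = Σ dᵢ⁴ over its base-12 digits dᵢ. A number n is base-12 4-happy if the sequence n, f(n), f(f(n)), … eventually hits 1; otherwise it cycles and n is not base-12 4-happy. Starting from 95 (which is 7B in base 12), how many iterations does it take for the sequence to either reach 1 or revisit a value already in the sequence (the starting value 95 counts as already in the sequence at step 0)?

9

95 = (7,11)_12 → 7⁴ + 11⁴ = 2401 + 14641 = 17042
17042 = (9,10,4,2)_12 → 9⁴ + 10⁴ + 4⁴ + 2⁴ = 6561 + 10000 + 256 + 16 = 16833
16833 = (9,8,10,9)_12 → 9⁴ + 8⁴ + 10⁴ + 9⁴ = 6561 + 4096 + 10000 + 6561 = 27218
27218 = (1,3,9,0,2)_12 → 1⁴ + 3⁴ + 9⁴ + 0⁴ + 2⁴ = 1 + 81 + 6561 + 0 + 16 = 6659
6659 = (3,10,2,11)_12 → 3⁴ + 10⁴ + 2⁴ + 11⁴ = 81 + 10000 + 16 + 14641 = 24738
24738 = (1,2,3,9,6)_12 → 1⁴ + 2⁴ + 3⁴ + 9⁴ + 6⁴ = 1 + 16 + 81 + 6561 + 1296 = 7955
7955 = (4,7,2,11)_12 → 4⁴ + 7⁴ + 2⁴ + 11⁴ = 256 + 2401 + 16 + 14641 = 17314
17314 = (10,0,2,10)_12 → 10⁴ + 0⁴ + 2⁴ + 10⁴ = 10000 + 0 + 16 + 10000 = 20016
20016 = (11,7,0,0)_12 → 11⁴ + 7⁴ + 0⁴ + 0⁴ = 14641 + 2401 + 0 + 0 = 17042  — 17042 repeats.
That took 9 steps.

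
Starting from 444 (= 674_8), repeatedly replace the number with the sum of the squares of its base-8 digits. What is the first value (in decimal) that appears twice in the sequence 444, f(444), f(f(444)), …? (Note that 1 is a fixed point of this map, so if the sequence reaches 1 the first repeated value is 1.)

20

444 = (6,7,4)_8 → 6² + 7² + 4² = 36 + 49 + 16 = 101
101 = (1,4,5)_8 → 1² + 4² + 5² = 1 + 16 + 25 = 42
42 = (5,2)_8 → 5² + 2² = 25 + 4 = 29
29 = (3,5)_8 → 3² + 5² = 9 + 25 = 34
34 = (4,2)_8 → 4² + 2² = 16 + 4 = 20
20 = (2,4)_8 → 2² + 4² = 4 + 16 = 20  — 20 already appeared earlier.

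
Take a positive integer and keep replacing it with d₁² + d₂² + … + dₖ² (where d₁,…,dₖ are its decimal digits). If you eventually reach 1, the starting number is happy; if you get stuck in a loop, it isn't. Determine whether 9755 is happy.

not happy

9755 → 9² + 7² + 5² + 5² = 81 + 49 + 25 + 25 = 180
180 → 1² + 8² + 0² = 1 + 64 + 0 = 65
65 → 6² + 5² = 36 + 25 = 61
61 → 6² + 1² = 36 + 1 = 37
37 → 3² + 7² = 9 + 49 = 58
58 → 5² + 8² = 25 + 64 = 89
89 → 8² + 9² = 64 + 81 = 145
145 → 1² + 4² + 5² = 1 + 16 + 25 = 42
42 → 4² + 2² = 16 + 4 = 20
20 → 2² + 0² = 4 + 0 = 4
4 → 4² = 16
16 → 1² + 6² = 1 + 36 = 37  — 37 already seen; the sequence cycles without reaching 1.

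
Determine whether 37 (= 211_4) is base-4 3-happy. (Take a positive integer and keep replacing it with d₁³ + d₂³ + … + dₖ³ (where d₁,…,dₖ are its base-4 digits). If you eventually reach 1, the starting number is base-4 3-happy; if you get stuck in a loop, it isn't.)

base-4 3-happy

37 = (2,1,1)_4 → 2³ + 1³ + 1³ = 8 + 1 + 1 = 10
10 = (2,2)_4 → 2³ + 2³ = 8 + 8 = 16
16 = (1,0,0)_4 → 1³ + 0³ + 0³ = 1 + 0 + 0 = 1  — reached 1.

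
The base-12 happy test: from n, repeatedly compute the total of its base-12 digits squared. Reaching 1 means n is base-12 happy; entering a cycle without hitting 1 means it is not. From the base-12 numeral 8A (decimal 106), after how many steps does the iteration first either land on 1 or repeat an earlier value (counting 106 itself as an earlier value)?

106 = (8,10)_12 → 8² + 10² = 164
164 = (1,1,8)_12 → 1² + 1² + 8² = 66
66 = (5,6)_12 → 5² + 6² = 61
61 = (5,1)_12 → 5² + 1² = 26
26 = (2,2)_12 → 2² + 2² = 8
8 = (8)_12 → 8² = 64
64 = (5,4)_12 → 5² + 4² = 41
41 = (3,5)_12 → 3² + 5² = 34
34 = (2,10)_12 → 2² + 10² = 104
104 = (8,8)_12 → 8² + 8² = 128
128 = (10,8)_12 → 10² + 8² = 164  — 164 repeats.
That took 11 steps.

11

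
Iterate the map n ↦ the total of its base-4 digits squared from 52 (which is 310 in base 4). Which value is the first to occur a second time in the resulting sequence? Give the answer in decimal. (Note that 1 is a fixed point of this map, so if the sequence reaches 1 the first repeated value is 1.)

52 = (3,1,0)_4 → 3² + 1² + 0² = 9 + 1 + 0 = 10
10 = (2,2)_4 → 2² + 2² = 4 + 4 = 8
8 = (2,0)_4 → 2² + 0² = 4 + 0 = 4
4 = (1,0)_4 → 1² + 0² = 1 + 0 = 1  — reached the fixed point 1.
1 → 1, so 1 is the first repeated value.

1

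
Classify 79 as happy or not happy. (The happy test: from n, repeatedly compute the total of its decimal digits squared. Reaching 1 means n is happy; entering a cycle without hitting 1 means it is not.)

happy

79 → 7² + 9² = 49 + 81 = 130
130 → 1² + 3² + 0² = 1 + 9 + 0 = 10
10 → 1² + 0² = 1 + 0 = 1  — reached 1.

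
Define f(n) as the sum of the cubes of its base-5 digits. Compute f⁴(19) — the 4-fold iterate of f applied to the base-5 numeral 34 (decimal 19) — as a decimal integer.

19 = (3,4)_5 → 3³ + 4³ = 91
91 = (3,3,1)_5 → 3³ + 3³ + 1³ = 55
55 = (2,1,0)_5 → 2³ + 1³ + 0³ = 9
9 = (1,4)_5 → 1³ + 4³ = 65

65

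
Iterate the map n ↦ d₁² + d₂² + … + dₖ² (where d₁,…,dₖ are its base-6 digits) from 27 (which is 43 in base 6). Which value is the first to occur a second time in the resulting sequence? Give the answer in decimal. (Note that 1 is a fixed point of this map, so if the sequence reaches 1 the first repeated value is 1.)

27 = (4,3)_6 → 4² + 3² = 25
25 = (4,1)_6 → 4² + 1² = 17
17 = (2,5)_6 → 2² + 5² = 29
29 = (4,5)_6 → 4² + 5² = 41
41 = (1,0,5)_6 → 1² + 0² + 5² = 26
26 = (4,2)_6 → 4² + 2² = 20
20 = (3,2)_6 → 3² + 2² = 13
13 = (2,1)_6 → 2² + 1² = 5
5 = (5)_6 → 5² = 25  — 25 already appeared earlier.

25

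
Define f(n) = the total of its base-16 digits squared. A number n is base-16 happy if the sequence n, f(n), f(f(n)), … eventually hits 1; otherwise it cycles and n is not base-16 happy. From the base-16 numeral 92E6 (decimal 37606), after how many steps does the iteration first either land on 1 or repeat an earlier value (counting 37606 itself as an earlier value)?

37606 = (9,2,14,6)_16 → 317
317 = (1,3,13)_16 → 179
179 = (11,3)_16 → 130
130 = (8,2)_16 → 68
68 = (4,4)_16 → 32
32 = (2,0)_16 → 4
4 = (4)_16 → 16
16 = (1,0)_16 → 1  — reached 1.
That took 8 steps.

8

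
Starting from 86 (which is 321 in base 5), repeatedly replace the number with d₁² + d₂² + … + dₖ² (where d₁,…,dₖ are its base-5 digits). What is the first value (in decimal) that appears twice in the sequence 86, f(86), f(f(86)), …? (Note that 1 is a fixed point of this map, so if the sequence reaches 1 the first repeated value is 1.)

16

86 = (3,2,1)_5 → 14
14 = (2,4)_5 → 20
20 = (4,0)_5 → 16
16 = (3,1)_5 → 10
10 = (2,0)_5 → 4
4 = (4)_5 → 16  — 16 already appeared earlier.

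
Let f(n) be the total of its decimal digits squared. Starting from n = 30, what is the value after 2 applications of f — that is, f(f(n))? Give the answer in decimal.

30 → 3² + 0² = 9 + 0 = 9
9 → 9² = 81

81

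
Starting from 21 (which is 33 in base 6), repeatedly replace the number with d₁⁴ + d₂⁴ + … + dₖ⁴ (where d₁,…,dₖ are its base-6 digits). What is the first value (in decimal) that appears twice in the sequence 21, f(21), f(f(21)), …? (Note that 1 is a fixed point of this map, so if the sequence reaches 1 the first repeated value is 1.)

353

21 = (3,3)_6 → 3⁴ + 3⁴ = 162
162 = (4,3,0)_6 → 4⁴ + 3⁴ + 0⁴ = 337
337 = (1,3,2,1)_6 → 1⁴ + 3⁴ + 2⁴ + 1⁴ = 99
99 = (2,4,3)_6 → 2⁴ + 4⁴ + 3⁴ = 353
353 = (1,3,4,5)_6 → 1⁴ + 3⁴ + 4⁴ + 5⁴ = 963
963 = (4,2,4,3)_6 → 4⁴ + 2⁴ + 4⁴ + 3⁴ = 609
609 = (2,4,5,3)_6 → 2⁴ + 4⁴ + 5⁴ + 3⁴ = 978
978 = (4,3,1,0)_6 → 4⁴ + 3⁴ + 1⁴ + 0⁴ = 338
338 = (1,3,2,2)_6 → 1⁴ + 3⁴ + 2⁴ + 2⁴ = 114
114 = (3,1,0)_6 → 3⁴ + 1⁴ + 0⁴ = 82
82 = (2,1,4)_6 → 2⁴ + 1⁴ + 4⁴ = 273
273 = (1,1,3,3)_6 → 1⁴ + 1⁴ + 3⁴ + 3⁴ = 164
164 = (4,3,2)_6 → 4⁴ + 3⁴ + 2⁴ = 353  — 353 already appeared earlier.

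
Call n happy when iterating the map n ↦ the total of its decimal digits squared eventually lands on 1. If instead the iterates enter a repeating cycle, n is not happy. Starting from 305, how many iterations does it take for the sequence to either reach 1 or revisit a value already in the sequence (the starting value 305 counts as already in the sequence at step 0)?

305 → 34
34 → 25
25 → 29
29 → 85
85 → 89
89 → 145
145 → 42
42 → 20
20 → 4
4 → 16
16 → 37
37 → 58
58 → 89  — 89 repeats.
That took 13 steps.

13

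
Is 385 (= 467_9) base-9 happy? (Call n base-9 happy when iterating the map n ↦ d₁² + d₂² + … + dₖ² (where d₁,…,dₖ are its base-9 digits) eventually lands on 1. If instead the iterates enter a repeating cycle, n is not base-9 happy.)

base-9 happy

385 = (4,6,7)_9 → 4² + 6² + 7² = 16 + 36 + 49 = 101
101 = (1,2,2)_9 → 1² + 2² + 2² = 1 + 4 + 4 = 9
9 = (1,0)_9 → 1² + 0² = 1 + 0 = 1  — reached 1.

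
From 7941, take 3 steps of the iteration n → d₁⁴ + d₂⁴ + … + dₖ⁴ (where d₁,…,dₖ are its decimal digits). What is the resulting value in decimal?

7941 → 7⁴ + 9⁴ + 4⁴ + 1⁴ = 9219
9219 → 9⁴ + 2⁴ + 1⁴ + 9⁴ = 13139
13139 → 1⁴ + 3⁴ + 1⁴ + 3⁴ + 9⁴ = 6725

6725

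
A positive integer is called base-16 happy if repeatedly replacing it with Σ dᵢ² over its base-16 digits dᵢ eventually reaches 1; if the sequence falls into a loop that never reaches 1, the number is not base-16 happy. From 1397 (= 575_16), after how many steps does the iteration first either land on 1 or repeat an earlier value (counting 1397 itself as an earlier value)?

1397 = (5,7,5)_16 → 99
99 = (6,3)_16 → 45
45 = (2,13)_16 → 173
173 = (10,13)_16 → 269
269 = (1,0,13)_16 → 170
170 = (10,10)_16 → 200
200 = (12,8)_16 → 208
208 = (13,0)_16 → 169
169 = (10,9)_16 → 181
181 = (11,5)_16 → 146
146 = (9,2)_16 → 85
85 = (5,5)_16 → 50
50 = (3,2)_16 → 13
13 = (13)_16 → 169  — 169 repeats.
That took 14 steps.

14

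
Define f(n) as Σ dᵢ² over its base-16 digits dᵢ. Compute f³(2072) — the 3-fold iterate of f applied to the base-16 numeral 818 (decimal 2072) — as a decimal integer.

17

2072 = (8,1,8)_16 → 8² + 1² + 8² = 64 + 1 + 64 = 129
129 = (8,1)_16 → 8² + 1² = 64 + 1 = 65
65 = (4,1)_16 → 4² + 1² = 16 + 1 = 17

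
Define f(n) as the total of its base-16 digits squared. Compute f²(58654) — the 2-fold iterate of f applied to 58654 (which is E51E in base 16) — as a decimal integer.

58654 = (14,5,1,14)_16 → 14² + 5² + 1² + 14² = 418
418 = (1,10,2)_16 → 1² + 10² + 2² = 105

105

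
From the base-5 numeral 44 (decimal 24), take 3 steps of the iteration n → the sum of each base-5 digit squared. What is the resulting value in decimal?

2

24 = (4,4)_5 → 32
32 = (1,1,2)_5 → 6
6 = (1,1)_5 → 2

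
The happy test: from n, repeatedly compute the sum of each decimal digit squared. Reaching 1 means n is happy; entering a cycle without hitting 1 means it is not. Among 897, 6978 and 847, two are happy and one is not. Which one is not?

897

897: 897 → 194 → 98 → 145 → 42 → 20 → 4 → 16 → 37 → 58 → 89 → 145  — repeats 145 (not happy)
6978: 6978 → 230 → 13 → 10 → 1  — reaches 1 (happy)
847: 847 → 129 → 86 → 100 → 1  — reaches 1 (happy)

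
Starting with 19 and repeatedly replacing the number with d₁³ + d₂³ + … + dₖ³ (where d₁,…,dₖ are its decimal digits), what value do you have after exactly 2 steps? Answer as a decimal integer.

19 → 1³ + 9³ = 730
730 → 7³ + 3³ + 0³ = 370

370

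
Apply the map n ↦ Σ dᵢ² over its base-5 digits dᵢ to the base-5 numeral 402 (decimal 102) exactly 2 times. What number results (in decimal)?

102 = (4,0,2)_5 → 4² + 0² + 2² = 20
20 = (4,0)_5 → 4² + 0² = 16

16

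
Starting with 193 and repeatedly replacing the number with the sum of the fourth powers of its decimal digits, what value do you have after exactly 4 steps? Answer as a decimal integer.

964

193 → 1⁴ + 9⁴ + 3⁴ = 6643
6643 → 6⁴ + 6⁴ + 4⁴ + 3⁴ = 2929
2929 → 2⁴ + 9⁴ + 2⁴ + 9⁴ = 13154
13154 → 1⁴ + 3⁴ + 1⁴ + 5⁴ + 4⁴ = 964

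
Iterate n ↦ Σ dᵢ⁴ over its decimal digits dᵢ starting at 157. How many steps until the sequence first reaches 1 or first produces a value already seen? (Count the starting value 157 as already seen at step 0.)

11

157 → 1⁴ + 5⁴ + 7⁴ = 1 + 625 + 2401 = 3027
3027 → 3⁴ + 0⁴ + 2⁴ + 7⁴ = 81 + 0 + 16 + 2401 = 2498
2498 → 2⁴ + 4⁴ + 9⁴ + 8⁴ = 16 + 256 + 6561 + 4096 = 10929
10929 → 1⁴ + 0⁴ + 9⁴ + 2⁴ + 9⁴ = 1 + 0 + 6561 + 16 + 6561 = 13139
13139 → 1⁴ + 3⁴ + 1⁴ + 3⁴ + 9⁴ = 1 + 81 + 1 + 81 + 6561 = 6725
6725 → 6⁴ + 7⁴ + 2⁴ + 5⁴ = 1296 + 2401 + 16 + 625 = 4338
4338 → 4⁴ + 3⁴ + 3⁴ + 8⁴ = 256 + 81 + 81 + 4096 = 4514
4514 → 4⁴ + 5⁴ + 1⁴ + 4⁴ = 256 + 625 + 1 + 256 = 1138
1138 → 1⁴ + 1⁴ + 3⁴ + 8⁴ = 1 + 1 + 81 + 4096 = 4179
4179 → 4⁴ + 1⁴ + 7⁴ + 9⁴ = 256 + 1 + 2401 + 6561 = 9219
9219 → 9⁴ + 2⁴ + 1⁴ + 9⁴ = 6561 + 16 + 1 + 6561 = 13139  — 13139 repeats.
That took 11 steps.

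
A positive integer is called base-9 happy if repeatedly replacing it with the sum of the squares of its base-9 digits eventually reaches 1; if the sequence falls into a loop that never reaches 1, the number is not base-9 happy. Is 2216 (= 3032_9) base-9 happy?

not base-9 happy

2216 = (3,0,3,2)_9 → 3² + 0² + 3² + 2² = 9 + 0 + 9 + 4 = 22
22 = (2,4)_9 → 2² + 4² = 4 + 16 = 20
20 = (2,2)_9 → 2² + 2² = 4 + 4 = 8
8 = (8)_9 → 8² = 64
64 = (7,1)_9 → 7² + 1² = 49 + 1 = 50
50 = (5,5)_9 → 5² + 5² = 25 + 25 = 50  — 50 already seen; the sequence cycles without reaching 1.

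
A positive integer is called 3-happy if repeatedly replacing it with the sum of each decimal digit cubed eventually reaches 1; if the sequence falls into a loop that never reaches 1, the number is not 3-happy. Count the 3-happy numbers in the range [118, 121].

118: 118 → 514 → 190 → 730 → 370 → 370  (repeats 370)
119: 119 → 731 → 371 → 371  (repeats 371)
120: 120 → 9 → 729 → 1080 → 513 → 153 → 153  (repeats 153)
121: 121 → 10 → 1  (reaches 1)
3-happy: 121

1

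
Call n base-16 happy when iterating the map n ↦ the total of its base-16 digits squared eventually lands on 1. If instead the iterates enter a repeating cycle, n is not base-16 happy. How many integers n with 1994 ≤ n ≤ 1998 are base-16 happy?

2

1994: 1994 → 293 → 30 → 197 → 169 → 181 → 146 → 85 → 50 → 13 → 169  — not base-16 happy
1995: 1995 → 314 → 110 → 232 → 260 → 17 → 2 → 4 → 16 → 1  — base-16 happy
1996: 1996 → 337 → 27 → 122 → 149 → 106 → 136 → 128 → 64 → 16 → 1  — base-16 happy
1997: 1997 → 362 → 137 → 145 → 82 → 29 → 170 → 200 → 208 → 169 → 181 → 146 → 85 → 50 → 13 → 169  — not base-16 happy
1998: 1998 → 389 → 90 → 125 → 218 → 269 → 170 → 200 → 208 → 169 → 181 → 146 → 85 → 50 → 13 → 169  — not base-16 happy
base-16 happy: 1995, 1996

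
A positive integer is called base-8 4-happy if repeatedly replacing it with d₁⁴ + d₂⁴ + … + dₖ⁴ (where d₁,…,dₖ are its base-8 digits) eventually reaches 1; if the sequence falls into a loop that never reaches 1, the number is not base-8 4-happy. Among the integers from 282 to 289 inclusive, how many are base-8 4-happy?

282: 282 → 353 → 882 → 1938 → 1409 → 1313 → 529 → 18 → 32 → 256 → 256  (repeats 256)
283: 283 → 418 → 1568 → 337 → 642 → 33 → 257 → 257  (repeats 257)
284: 284 → 593 → 19 → 97 → 258 → 272 → 272  (repeats 272)
285: 285 → 962 → 2418 → 2193 → 289 → 513 → 2 → 16 → 16  (repeats 16)
286: 286 → 1633 → 339 → 722 → 114 → 1313 → 529 → 18 → 32 → 256 → 256  (repeats 256)
287: 287 → 2738 → 1953 → 1634 → 354 → 897 → 1298 → 304 → 1552 → 97 → 258 → 272 → 272  (repeats 272)
288: 288 → 512 → 1  (reaches 1)
289: 289 → 513 → 2 → 16 → 16  (repeats 16)
base-8 4-happy: 288

1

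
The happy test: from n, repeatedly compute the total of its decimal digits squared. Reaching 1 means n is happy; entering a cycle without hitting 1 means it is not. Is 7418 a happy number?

7418 → 130
130 → 10
10 → 1  — reached 1.

happy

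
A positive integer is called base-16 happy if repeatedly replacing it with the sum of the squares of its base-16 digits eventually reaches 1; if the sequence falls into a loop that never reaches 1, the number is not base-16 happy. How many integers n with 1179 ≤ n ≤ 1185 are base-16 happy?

1179: 1179 → 218 → 269 → 170 → 200 → 208 → 169 → 181 → 146 → 85 → 50 → 13 → 169  — not base-16 happy
1180: 1180 → 241 → 226 → 200 → 208 → 169 → 181 → 146 → 85 → 50 → 13 → 169  — not base-16 happy
1181: 1181 → 266 → 101 → 61 → 178 → 125 → 218 → 269 → 170 → 200 → 208 → 169 → 181 → 146 → 85 → 50 → 13 → 169  — not base-16 happy
1182: 1182 → 293 → 30 → 197 → 169 → 181 → 146 → 85 → 50 → 13 → 169  — not base-16 happy
1183: 1183 → 322 → 21 → 26 → 101 → 61 → 178 → 125 → 218 → 269 → 170 → 200 → 208 → 169 → 181 → 146 → 85 → 50 → 13 → 169  — not base-16 happy
1184: 1184 → 116 → 65 → 17 → 2 → 4 → 16 → 1  — base-16 happy
1185: 1185 → 117 → 74 → 116 → 65 → 17 → 2 → 4 → 16 → 1  — base-16 happy
base-16 happy: 1184, 1185

2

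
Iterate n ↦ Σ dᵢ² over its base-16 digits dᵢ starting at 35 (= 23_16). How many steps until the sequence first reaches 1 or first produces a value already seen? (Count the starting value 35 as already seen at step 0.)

35 = (2,3)_16 → 2² + 3² = 13
13 = (13)_16 → 13² = 169
169 = (10,9)_16 → 10² + 9² = 181
181 = (11,5)_16 → 11² + 5² = 146
146 = (9,2)_16 → 9² + 2² = 85
85 = (5,5)_16 → 5² + 5² = 50
50 = (3,2)_16 → 3² + 2² = 13  — 13 repeats.
That took 7 steps.

7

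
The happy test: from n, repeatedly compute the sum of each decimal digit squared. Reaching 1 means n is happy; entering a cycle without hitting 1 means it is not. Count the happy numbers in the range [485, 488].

1

485: 485 → 105 → 26 → 40 → 16 → 37 → 58 → 89 → 145 → 42 → 20 → 4 → 16  — not happy
486: 486 → 116 → 38 → 73 → 58 → 89 → 145 → 42 → 20 → 4 → 16 → 37 → 58  — not happy
487: 487 → 129 → 86 → 100 → 1  — happy
488: 488 → 144 → 33 → 18 → 65 → 61 → 37 → 58 → 89 → 145 → 42 → 20 → 4 → 16 → 37  — not happy
happy: 487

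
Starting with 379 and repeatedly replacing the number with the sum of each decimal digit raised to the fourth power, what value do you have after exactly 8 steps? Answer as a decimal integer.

379 → 3⁴ + 7⁴ + 9⁴ = 81 + 2401 + 6561 = 9043
9043 → 9⁴ + 0⁴ + 4⁴ + 3⁴ = 6561 + 0 + 256 + 81 = 6898
6898 → 6⁴ + 8⁴ + 9⁴ + 8⁴ = 1296 + 4096 + 6561 + 4096 = 16049
16049 → 1⁴ + 6⁴ + 0⁴ + 4⁴ + 9⁴ = 1 + 1296 + 0 + 256 + 6561 = 8114
8114 → 8⁴ + 1⁴ + 1⁴ + 4⁴ = 4096 + 1 + 1 + 256 = 4354
4354 → 4⁴ + 3⁴ + 5⁴ + 4⁴ = 256 + 81 + 625 + 256 = 1218
1218 → 1⁴ + 2⁴ + 1⁴ + 8⁴ = 1 + 16 + 1 + 4096 = 4114
4114 → 4⁴ + 1⁴ + 1⁴ + 4⁴ = 256 + 1 + 1 + 256 = 514

514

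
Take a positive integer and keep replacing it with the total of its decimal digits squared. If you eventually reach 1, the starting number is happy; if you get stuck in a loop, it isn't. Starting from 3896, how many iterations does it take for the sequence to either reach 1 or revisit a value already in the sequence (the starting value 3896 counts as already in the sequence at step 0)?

5

3896 → 3² + 8² + 9² + 6² = 190
190 → 1² + 9² + 0² = 82
82 → 8² + 2² = 68
68 → 6² + 8² = 100
100 → 1² + 0² + 0² = 1  — reached 1.
That took 5 steps.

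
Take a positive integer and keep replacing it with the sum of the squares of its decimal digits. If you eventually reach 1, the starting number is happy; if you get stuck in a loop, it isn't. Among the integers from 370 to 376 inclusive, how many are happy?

1

370: 370 → 58 → 89 → 145 → 42 → 20 → 4 → 16 → 37 → 58  (repeats 58)
371: 371 → 59 → 106 → 37 → 58 → 89 → 145 → 42 → 20 → 4 → 16 → 37  (repeats 37)
372: 372 → 62 → 40 → 16 → 37 → 58 → 89 → 145 → 42 → 20 → 4 → 16  (repeats 16)
373: 373 → 67 → 85 → 89 → 145 → 42 → 20 → 4 → 16 → 37 → 58 → 89  (repeats 89)
374: 374 → 74 → 65 → 61 → 37 → 58 → 89 → 145 → 42 → 20 → 4 → 16 → 37  (repeats 37)
375: 375 → 83 → 73 → 58 → 89 → 145 → 42 → 20 → 4 → 16 → 37 → 58  (repeats 58)
376: 376 → 94 → 97 → 130 → 10 → 1  (reaches 1)
happy: 376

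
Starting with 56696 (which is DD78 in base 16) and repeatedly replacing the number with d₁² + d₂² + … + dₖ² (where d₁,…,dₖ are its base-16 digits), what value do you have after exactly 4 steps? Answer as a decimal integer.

56696 = (13,13,7,8)_16 → 13² + 13² + 7² + 8² = 451
451 = (1,12,3)_16 → 1² + 12² + 3² = 154
154 = (9,10)_16 → 9² + 10² = 181
181 = (11,5)_16 → 11² + 5² = 146

146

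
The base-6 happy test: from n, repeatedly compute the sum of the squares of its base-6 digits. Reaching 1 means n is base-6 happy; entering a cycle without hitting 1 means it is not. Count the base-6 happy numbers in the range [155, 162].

155: 155 → 42 → 2 → 4 → 16 → 20 → 13 → 5 → 25 → 17 → 29 → 41 → 26 → 20  — not base-6 happy
156: 156 → 20 → 13 → 5 → 25 → 17 → 29 → 41 → 26 → 20  — not base-6 happy
157: 157 → 21 → 18 → 9 → 10 → 17 → 29 → 41 → 26 → 20 → 13 → 5 → 25 → 17  — not base-6 happy
158: 158 → 24 → 16 → 20 → 13 → 5 → 25 → 17 → 29 → 41 → 26 → 20  — not base-6 happy
159: 159 → 29 → 41 → 26 → 20 → 13 → 5 → 25 → 17 → 29  — not base-6 happy
160: 160 → 36 → 1  — base-6 happy
161: 161 → 45 → 11 → 26 → 20 → 13 → 5 → 25 → 17 → 29 → 41 → 26  — not base-6 happy
162: 162 → 25 → 17 → 29 → 41 → 26 → 20 → 13 → 5 → 25  — not base-6 happy
base-6 happy: 160

1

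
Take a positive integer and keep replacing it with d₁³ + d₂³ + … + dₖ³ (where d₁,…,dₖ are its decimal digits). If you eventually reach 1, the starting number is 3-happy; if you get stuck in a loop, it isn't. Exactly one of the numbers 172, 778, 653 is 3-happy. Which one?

172: 172 → 352 → 160 → 217 → 352  — repeats 352 (not 3-happy)
778: 778 → 1198 → 1243 → 100 → 1  — reaches 1 (3-happy)
653: 653 → 368 → 755 → 593 → 881 → 1025 → 134 → 92 → 737 → 713 → 371 → 371  — repeats 371 (not 3-happy)

778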